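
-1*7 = -7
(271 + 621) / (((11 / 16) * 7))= 14272 / 77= 185.35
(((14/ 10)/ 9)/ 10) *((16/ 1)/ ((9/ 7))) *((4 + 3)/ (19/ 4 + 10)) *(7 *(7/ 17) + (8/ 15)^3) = 1910691104/ 6854878125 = 0.28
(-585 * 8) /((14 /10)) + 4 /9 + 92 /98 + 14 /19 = -3340.74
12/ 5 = 2.40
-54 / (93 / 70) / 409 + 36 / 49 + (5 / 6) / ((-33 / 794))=-1194147239 / 61505829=-19.42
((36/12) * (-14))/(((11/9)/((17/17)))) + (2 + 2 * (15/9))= -958/33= -29.03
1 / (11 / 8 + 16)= 8 / 139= 0.06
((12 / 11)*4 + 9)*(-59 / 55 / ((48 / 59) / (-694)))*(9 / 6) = 177562329 / 9680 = 18343.22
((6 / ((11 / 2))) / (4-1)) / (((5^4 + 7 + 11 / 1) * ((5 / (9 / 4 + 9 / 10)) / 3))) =189 / 176825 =0.00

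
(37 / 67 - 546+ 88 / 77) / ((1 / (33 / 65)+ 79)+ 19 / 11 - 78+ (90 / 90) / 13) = -109514691 / 960512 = -114.02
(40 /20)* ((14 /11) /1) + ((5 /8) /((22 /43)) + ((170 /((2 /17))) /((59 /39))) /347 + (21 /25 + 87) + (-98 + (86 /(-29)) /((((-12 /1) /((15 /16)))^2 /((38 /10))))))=-1240249095479 /334381414400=-3.71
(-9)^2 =81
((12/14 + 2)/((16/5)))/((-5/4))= -5/7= -0.71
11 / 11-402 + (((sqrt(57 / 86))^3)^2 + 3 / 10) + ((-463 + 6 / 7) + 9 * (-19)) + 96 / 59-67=-1443388687763 / 1313455640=-1098.92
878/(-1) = -878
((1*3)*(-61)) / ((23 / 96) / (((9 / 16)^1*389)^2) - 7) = 6729093549 / 257396837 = 26.14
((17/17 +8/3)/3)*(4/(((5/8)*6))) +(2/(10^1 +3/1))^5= 65351888/50124555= 1.30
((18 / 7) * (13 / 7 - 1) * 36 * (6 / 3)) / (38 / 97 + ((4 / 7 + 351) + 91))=188568 / 526351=0.36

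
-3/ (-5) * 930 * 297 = 165726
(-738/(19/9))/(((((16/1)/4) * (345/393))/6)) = -1305153/2185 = -597.32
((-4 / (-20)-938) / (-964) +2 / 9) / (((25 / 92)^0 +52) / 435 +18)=1503389 / 22797636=0.07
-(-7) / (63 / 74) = 74 / 9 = 8.22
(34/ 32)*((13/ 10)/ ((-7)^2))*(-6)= -663/ 3920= -0.17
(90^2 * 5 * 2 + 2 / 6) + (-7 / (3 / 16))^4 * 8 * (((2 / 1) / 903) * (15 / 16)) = 394518401 / 3483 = 113269.71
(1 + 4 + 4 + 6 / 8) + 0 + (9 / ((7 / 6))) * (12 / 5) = 3957 / 140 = 28.26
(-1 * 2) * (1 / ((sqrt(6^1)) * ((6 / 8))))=-4 * sqrt(6) / 9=-1.09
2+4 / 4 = 3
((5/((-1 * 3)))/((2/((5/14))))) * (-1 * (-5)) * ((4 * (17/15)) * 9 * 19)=-8075/7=-1153.57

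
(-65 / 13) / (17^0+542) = -5 / 543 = -0.01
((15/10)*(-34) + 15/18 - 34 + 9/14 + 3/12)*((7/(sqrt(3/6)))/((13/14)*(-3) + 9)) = -132.66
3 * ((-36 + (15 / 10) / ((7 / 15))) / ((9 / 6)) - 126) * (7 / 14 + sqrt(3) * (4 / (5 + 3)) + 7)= -46575 / 14 - 3105 * sqrt(3) / 14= -3710.93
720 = 720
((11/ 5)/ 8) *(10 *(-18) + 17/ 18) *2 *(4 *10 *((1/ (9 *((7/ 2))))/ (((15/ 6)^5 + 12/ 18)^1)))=-2268992/ 1783971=-1.27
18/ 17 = 1.06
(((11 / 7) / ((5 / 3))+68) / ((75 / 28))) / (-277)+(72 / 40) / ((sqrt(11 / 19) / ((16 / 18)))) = -9652 / 103875+8 * sqrt(209) / 55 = 2.01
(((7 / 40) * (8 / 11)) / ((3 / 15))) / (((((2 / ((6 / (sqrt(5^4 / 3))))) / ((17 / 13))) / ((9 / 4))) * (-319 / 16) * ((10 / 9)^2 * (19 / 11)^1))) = -260253 * sqrt(3) / 49245625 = -0.01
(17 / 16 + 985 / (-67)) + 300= 306979 / 1072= 286.36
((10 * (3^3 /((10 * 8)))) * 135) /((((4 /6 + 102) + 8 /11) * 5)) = 24057 /27296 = 0.88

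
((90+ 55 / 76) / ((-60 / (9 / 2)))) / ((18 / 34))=-23443 / 1824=-12.85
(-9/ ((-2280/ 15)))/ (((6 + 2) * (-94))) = -9/ 114304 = -0.00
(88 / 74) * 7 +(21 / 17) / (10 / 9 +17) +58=6807027 / 102527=66.39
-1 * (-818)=818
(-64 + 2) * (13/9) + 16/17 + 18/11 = -146384/1683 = -86.98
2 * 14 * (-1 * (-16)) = 448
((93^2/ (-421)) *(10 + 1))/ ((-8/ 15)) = 1427085/ 3368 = 423.72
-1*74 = -74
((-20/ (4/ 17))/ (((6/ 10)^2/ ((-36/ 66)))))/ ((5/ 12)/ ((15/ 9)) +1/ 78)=221000/ 451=490.02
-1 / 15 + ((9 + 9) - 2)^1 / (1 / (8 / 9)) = 637 / 45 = 14.16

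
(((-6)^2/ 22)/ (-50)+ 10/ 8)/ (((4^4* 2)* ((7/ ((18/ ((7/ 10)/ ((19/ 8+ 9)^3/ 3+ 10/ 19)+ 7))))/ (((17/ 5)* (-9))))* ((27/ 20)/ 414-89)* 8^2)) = 55257737848911/ 11779308759728168960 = 0.00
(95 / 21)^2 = 9025 / 441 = 20.46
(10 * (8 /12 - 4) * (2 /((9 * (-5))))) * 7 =280 /27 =10.37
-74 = -74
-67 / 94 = -0.71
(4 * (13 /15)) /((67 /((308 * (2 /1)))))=31.87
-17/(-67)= 17/67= 0.25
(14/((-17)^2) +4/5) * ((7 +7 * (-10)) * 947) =-50618.95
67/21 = 3.19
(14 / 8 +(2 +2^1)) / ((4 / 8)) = 23 / 2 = 11.50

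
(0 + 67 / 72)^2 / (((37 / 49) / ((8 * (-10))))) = -1099805 / 11988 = -91.74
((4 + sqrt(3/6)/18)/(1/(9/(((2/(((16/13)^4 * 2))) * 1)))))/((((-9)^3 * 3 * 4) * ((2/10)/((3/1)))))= -327680/2313441 - 20480 * sqrt(2)/20820969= -0.14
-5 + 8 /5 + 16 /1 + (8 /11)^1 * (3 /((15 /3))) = 717 /55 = 13.04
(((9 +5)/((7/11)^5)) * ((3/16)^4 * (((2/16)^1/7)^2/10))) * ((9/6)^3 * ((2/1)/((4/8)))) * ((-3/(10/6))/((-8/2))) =0.00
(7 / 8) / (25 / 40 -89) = -1 / 101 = -0.01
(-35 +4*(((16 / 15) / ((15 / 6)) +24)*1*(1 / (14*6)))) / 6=-53293 / 9450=-5.64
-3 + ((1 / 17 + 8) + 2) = 120 / 17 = 7.06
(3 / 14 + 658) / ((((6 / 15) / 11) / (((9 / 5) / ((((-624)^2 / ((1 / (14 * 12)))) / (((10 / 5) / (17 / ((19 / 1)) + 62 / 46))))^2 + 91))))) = 174218154165 / 28767830657799462896212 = 0.00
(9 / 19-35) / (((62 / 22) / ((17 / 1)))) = -122672 / 589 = -208.27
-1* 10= -10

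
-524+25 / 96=-50279 / 96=-523.74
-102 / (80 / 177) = -9027 / 40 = -225.68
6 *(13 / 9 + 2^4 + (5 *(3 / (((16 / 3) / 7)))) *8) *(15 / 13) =15745 / 13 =1211.15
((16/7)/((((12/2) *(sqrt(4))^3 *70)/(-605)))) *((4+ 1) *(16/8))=-605/147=-4.12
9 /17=0.53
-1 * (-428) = 428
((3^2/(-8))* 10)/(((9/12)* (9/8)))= -40/3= -13.33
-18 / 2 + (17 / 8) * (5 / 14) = -923 / 112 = -8.24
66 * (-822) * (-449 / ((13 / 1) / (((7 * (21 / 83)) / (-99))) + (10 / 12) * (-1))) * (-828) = 5929796115936 / 213887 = 27723966.94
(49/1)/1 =49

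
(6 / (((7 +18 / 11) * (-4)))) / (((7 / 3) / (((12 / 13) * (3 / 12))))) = -297 / 17290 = -0.02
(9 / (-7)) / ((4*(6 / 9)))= -27 / 56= -0.48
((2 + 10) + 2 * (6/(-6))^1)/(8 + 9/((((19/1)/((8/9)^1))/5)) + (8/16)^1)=380/403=0.94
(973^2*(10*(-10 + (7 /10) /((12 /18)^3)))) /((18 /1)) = -578451419 /144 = -4017023.74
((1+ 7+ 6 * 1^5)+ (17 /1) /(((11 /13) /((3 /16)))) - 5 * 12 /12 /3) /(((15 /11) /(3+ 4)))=59507 /720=82.65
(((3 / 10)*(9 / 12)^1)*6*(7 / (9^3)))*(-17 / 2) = -0.11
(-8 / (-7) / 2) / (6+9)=4 / 105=0.04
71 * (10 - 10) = 0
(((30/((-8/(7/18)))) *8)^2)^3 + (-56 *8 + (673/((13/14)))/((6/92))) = 23998526545/9477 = 2532291.50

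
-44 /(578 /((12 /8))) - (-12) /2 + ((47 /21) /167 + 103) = 108.90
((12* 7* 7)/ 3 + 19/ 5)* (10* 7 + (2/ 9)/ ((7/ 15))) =98568/ 7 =14081.14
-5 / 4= -1.25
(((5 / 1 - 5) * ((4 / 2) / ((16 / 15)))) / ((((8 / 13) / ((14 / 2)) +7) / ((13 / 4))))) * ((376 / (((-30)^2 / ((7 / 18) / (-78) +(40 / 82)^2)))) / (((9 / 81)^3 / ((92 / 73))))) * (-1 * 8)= 0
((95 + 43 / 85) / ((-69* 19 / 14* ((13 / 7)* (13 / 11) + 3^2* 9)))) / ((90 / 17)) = -243089 / 104978325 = -0.00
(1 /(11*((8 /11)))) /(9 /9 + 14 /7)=1 /24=0.04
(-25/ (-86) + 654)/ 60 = 56269/ 5160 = 10.90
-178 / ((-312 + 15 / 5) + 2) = 178 / 307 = 0.58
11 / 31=0.35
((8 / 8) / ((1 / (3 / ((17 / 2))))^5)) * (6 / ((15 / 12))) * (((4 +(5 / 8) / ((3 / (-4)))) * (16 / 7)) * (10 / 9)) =2101248 / 9938999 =0.21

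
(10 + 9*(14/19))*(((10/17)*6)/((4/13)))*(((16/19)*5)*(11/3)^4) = 24058091200/165699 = 145191.53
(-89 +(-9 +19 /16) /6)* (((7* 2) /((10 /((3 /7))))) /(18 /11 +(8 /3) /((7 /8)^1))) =-2002539 /173120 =-11.57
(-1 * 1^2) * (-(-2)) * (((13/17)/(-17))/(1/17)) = 26/17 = 1.53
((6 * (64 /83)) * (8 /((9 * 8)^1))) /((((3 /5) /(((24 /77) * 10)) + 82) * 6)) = 25600 /24559119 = 0.00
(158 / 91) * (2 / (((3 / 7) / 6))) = 632 / 13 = 48.62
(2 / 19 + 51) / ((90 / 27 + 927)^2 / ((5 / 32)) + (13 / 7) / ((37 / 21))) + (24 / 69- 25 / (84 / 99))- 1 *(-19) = -1141666040578855 / 112852432945924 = -10.12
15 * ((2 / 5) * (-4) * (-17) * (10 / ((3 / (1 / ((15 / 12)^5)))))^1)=278528 / 625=445.64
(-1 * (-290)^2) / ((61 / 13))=-1093300 / 61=-17922.95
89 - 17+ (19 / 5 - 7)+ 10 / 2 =73.80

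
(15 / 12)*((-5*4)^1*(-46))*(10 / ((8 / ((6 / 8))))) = 8625 / 8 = 1078.12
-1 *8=-8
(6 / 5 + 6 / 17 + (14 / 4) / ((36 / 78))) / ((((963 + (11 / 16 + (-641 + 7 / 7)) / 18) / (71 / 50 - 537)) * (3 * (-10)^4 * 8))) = -249553501 / 11352387500000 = -0.00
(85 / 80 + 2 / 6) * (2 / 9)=67 / 216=0.31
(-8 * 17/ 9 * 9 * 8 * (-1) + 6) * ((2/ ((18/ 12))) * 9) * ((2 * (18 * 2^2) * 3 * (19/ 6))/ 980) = 4489776/ 245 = 18325.62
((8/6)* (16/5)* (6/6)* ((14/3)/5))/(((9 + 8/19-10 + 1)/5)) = 2128/45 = 47.29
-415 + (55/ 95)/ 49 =-386354/ 931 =-414.99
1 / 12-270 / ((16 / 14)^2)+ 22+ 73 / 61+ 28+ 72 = -488617 / 5856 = -83.44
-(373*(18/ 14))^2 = -11269449/ 49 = -229988.76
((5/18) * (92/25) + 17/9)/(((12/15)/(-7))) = -917/36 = -25.47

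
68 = 68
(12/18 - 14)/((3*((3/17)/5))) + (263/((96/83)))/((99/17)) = -825707/9504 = -86.88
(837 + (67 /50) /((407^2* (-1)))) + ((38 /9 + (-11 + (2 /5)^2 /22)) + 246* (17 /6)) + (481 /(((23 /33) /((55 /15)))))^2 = 6404847.46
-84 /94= -42 /47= -0.89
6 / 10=3 / 5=0.60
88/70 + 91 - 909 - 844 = -58126/35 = -1660.74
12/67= 0.18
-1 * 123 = -123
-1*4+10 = 6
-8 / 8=-1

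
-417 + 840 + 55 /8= 429.88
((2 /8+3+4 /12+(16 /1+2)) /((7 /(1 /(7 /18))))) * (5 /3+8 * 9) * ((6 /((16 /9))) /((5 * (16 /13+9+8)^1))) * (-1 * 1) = -956709 /44240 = -21.63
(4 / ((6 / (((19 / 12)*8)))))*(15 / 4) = 95 / 3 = 31.67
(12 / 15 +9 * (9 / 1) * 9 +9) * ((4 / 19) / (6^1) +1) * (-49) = -10679354 / 285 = -37471.42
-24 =-24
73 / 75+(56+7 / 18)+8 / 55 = 284663 / 4950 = 57.51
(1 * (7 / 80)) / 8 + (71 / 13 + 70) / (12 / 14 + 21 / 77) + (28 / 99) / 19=66.81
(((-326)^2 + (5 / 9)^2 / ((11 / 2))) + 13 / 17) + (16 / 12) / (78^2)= 272051976406 / 2559843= 106276.82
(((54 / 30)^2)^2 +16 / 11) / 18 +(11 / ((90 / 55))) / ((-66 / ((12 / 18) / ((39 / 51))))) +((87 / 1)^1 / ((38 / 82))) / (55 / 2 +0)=7.40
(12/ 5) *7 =84/ 5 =16.80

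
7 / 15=0.47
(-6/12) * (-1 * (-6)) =-3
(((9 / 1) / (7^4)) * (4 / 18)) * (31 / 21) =62 / 50421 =0.00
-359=-359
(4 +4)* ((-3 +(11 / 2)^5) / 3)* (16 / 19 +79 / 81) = 450191135 / 18468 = 24376.82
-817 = -817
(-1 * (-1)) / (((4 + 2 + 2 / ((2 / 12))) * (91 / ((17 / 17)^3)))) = 1 / 1638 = 0.00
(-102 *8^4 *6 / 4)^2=392737849344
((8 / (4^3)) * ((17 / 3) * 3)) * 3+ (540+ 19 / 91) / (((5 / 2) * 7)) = 948979 / 25480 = 37.24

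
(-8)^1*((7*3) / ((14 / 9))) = -108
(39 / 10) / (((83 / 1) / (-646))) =-12597 / 415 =-30.35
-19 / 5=-3.80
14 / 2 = 7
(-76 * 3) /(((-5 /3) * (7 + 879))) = 342 /2215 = 0.15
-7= -7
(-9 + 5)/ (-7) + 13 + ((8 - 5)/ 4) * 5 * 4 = 28.57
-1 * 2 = -2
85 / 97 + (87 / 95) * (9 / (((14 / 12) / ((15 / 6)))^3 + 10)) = 106327120 / 62833399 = 1.69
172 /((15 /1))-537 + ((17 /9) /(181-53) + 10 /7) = -21131309 /40320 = -524.09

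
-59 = -59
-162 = -162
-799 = -799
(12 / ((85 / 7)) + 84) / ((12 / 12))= 7224 / 85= 84.99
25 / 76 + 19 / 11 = 1719 / 836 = 2.06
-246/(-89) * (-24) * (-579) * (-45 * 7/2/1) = -538400520/89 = -6049444.04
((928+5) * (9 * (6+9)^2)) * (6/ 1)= 11335950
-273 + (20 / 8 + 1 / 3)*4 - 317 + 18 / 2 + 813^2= 1981198 / 3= 660399.33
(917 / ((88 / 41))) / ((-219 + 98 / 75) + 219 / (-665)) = -375030075 / 191380288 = -1.96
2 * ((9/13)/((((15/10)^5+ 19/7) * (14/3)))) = 864/30017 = 0.03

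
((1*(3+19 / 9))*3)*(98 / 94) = 2254 / 141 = 15.99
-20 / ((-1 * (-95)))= -4 / 19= -0.21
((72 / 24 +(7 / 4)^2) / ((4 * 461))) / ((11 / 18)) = 873 / 162272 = 0.01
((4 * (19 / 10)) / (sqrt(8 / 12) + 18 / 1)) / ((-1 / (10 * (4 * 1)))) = -8208 / 485 + 152 * sqrt(6) / 485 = -16.16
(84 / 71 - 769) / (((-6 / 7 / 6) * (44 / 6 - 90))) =-1144815 / 17608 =-65.02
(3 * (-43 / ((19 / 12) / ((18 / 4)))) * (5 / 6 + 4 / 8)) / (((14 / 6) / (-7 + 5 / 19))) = 3566592 / 2527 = 1411.39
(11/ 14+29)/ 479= 417/ 6706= 0.06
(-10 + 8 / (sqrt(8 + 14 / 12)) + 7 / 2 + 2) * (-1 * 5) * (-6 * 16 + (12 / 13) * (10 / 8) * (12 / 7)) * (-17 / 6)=545445 / 91- 193936 * sqrt(330) / 1001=2474.40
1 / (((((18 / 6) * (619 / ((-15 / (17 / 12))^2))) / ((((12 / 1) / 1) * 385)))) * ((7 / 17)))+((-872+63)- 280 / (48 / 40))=-11521421 / 31569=-364.96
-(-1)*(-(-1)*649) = 649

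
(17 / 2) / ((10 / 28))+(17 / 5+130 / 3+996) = 15998 / 15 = 1066.53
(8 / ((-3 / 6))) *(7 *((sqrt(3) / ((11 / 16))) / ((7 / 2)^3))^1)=-2048 *sqrt(3) / 539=-6.58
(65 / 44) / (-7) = -65 / 308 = -0.21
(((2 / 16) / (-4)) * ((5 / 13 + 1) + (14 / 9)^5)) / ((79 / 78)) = -4027297 / 12439656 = -0.32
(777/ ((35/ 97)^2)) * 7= 41775.96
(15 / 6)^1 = 5 / 2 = 2.50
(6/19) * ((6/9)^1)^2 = 8/57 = 0.14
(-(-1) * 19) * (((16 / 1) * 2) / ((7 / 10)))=6080 / 7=868.57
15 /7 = 2.14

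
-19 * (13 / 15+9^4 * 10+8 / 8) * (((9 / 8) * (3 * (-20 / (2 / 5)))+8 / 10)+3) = 30844630609 / 150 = 205630870.73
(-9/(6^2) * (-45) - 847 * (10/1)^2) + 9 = -338719/4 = -84679.75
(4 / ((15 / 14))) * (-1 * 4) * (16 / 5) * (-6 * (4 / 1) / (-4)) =-286.72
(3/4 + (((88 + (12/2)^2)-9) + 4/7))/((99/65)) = 211705/2772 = 76.37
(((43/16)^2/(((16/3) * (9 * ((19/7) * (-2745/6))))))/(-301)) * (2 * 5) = 43/10681344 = 0.00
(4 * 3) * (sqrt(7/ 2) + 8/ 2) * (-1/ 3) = -16-2 * sqrt(14) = -23.48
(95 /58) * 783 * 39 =100035 /2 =50017.50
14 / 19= 0.74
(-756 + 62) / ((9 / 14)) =-9716 / 9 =-1079.56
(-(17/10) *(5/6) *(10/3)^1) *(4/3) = -170/27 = -6.30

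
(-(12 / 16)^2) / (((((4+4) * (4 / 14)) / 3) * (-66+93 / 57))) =3591 / 313088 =0.01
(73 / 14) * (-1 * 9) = -657 / 14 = -46.93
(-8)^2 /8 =8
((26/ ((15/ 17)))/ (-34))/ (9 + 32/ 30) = -13/ 151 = -0.09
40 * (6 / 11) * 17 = 4080 / 11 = 370.91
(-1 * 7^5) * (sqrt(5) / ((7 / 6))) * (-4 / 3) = 19208 * sqrt(5) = 42950.39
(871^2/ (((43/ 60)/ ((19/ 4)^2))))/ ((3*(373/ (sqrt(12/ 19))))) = 72070895*sqrt(57)/ 32078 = 16962.51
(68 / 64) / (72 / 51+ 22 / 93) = 26877 / 41696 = 0.64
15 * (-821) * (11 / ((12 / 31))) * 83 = -116183815 / 4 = -29045953.75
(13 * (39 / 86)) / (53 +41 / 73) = 37011 / 336260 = 0.11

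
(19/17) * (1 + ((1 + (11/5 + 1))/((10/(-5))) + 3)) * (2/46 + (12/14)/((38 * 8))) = 21527/218960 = 0.10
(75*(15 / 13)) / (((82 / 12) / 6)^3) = 52488000 / 895973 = 58.58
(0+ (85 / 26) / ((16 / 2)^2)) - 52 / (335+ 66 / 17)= -981291 / 9586304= -0.10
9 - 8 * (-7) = 65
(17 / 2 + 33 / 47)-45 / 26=4565 / 611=7.47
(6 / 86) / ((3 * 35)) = 0.00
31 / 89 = 0.35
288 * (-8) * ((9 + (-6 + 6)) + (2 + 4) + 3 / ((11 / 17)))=-497664 / 11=-45242.18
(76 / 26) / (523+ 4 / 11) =22 / 3939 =0.01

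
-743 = -743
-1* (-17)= 17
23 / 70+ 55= 3873 / 70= 55.33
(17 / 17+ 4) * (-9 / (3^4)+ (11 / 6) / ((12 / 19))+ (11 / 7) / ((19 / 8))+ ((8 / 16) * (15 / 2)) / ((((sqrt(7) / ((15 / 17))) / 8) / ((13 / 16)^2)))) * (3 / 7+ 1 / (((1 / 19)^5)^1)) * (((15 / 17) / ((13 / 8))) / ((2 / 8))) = 19105830800800 / 205751+ 950590046250 * sqrt(7) / 14161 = 270461201.19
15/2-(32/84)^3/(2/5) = 136355/18522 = 7.36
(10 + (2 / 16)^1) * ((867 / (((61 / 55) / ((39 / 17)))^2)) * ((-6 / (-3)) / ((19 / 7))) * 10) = 39131717625 / 141398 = 276748.73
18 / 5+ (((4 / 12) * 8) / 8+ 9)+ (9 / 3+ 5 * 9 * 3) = 2264 / 15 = 150.93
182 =182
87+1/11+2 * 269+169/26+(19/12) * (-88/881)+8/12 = 632.10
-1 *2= -2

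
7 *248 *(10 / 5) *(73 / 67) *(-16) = -4055296 / 67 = -60526.81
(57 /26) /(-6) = -19 /52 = -0.37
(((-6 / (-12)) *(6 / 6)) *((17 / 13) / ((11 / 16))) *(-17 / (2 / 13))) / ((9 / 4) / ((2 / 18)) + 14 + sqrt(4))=-4624 / 1595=-2.90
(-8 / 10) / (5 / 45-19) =0.04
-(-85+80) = 5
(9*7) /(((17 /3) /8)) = 1512 /17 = 88.94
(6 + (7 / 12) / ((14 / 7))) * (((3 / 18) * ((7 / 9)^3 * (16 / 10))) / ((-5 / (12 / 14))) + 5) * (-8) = -13700683 / 54675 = -250.58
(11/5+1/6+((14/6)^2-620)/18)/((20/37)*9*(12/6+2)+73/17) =-8094601/6051105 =-1.34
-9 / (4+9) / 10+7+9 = 2071 / 130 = 15.93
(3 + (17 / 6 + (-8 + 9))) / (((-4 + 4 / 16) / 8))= -656 / 45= -14.58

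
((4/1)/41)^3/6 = 32/206763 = 0.00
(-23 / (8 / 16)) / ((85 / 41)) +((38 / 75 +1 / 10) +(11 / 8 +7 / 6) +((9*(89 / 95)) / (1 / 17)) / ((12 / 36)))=79646107 / 193800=410.97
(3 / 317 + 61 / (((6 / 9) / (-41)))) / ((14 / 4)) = -2378445 / 2219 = -1071.85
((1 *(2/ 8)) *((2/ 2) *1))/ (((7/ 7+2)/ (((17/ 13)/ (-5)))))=-17/ 780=-0.02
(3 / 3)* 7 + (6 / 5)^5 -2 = 23401 / 3125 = 7.49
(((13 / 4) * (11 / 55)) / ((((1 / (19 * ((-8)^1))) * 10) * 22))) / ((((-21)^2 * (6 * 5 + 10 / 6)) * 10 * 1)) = -13 / 4042500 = -0.00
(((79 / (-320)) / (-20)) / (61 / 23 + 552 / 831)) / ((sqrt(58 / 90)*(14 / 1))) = 503309*sqrt(145) / 18300531200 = 0.00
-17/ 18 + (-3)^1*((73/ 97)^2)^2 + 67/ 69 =-34296793231/ 36651122334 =-0.94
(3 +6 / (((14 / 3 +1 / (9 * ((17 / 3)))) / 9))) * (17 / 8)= 59007 / 1912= 30.86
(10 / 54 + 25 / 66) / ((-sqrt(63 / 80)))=-670 * sqrt(35) / 6237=-0.64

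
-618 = -618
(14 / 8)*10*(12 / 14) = 15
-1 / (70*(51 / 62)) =-31 / 1785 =-0.02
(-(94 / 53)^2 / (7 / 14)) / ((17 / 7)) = -123704 / 47753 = -2.59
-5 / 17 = -0.29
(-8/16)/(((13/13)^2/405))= -405/2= -202.50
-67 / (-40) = 67 / 40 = 1.68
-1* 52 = -52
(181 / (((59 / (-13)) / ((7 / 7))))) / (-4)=2353 / 236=9.97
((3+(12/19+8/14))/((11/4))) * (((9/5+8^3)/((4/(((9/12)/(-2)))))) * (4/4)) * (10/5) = -615459/4180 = -147.24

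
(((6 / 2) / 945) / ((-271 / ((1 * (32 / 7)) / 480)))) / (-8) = 1 / 71706600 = 0.00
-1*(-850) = 850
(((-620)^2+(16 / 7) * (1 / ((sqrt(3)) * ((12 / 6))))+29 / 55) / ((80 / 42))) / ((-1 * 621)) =-49331401 / 151800 - sqrt(3) / 3105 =-324.98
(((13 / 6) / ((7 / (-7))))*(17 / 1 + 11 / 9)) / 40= -533 / 540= -0.99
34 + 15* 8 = 154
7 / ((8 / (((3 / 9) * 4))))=7 / 6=1.17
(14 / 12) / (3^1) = 7 / 18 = 0.39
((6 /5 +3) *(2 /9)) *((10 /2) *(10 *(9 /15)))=28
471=471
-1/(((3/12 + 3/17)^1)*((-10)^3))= 17/7250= 0.00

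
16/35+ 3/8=233/280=0.83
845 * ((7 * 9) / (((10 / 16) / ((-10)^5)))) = -8517600000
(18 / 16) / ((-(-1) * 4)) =9 / 32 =0.28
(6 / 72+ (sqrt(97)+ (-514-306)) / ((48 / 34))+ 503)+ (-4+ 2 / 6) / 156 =-18199 / 234+ 17*sqrt(97) / 24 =-70.80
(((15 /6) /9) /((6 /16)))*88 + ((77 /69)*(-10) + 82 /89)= 3036872 /55269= 54.95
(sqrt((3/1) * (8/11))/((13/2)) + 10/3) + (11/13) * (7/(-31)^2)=4 * sqrt(66)/143 + 125161/37479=3.57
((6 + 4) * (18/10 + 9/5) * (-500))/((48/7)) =-2625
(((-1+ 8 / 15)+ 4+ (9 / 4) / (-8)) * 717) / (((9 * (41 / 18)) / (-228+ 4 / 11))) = -116773727 / 4510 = -25892.18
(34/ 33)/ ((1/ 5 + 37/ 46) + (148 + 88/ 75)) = 39100/ 5699243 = 0.01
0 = 0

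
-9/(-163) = 9/163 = 0.06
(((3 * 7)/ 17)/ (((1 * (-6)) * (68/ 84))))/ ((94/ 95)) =-13965/ 54332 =-0.26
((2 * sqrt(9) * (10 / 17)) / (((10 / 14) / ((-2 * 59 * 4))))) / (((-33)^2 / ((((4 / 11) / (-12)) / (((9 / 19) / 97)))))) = 24357088 / 1832787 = 13.29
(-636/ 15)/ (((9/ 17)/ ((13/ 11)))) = -46852/ 495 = -94.65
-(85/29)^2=-7225/841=-8.59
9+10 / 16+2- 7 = 37 / 8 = 4.62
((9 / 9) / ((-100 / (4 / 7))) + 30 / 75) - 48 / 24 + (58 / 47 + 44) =43.63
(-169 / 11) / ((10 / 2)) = -169 / 55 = -3.07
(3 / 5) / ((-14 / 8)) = -12 / 35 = -0.34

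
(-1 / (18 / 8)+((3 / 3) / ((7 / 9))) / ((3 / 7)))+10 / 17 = 481 / 153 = 3.14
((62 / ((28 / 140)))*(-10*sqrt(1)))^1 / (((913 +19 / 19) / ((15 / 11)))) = -23250 / 5027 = -4.63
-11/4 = -2.75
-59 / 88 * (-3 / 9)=0.22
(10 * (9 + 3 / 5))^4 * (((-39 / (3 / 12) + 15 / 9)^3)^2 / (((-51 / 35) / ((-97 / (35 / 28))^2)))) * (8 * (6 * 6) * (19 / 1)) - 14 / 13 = -86038787638258405126615794191858 / 3315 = -25954385411239337896415020000.00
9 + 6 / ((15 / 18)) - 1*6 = 51 / 5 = 10.20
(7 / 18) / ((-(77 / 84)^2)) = -56 / 121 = -0.46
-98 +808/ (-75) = -8158/ 75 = -108.77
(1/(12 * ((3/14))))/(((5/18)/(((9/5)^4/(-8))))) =-45927/25000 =-1.84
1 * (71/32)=71/32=2.22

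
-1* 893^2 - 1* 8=-797457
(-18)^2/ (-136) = -81/ 34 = -2.38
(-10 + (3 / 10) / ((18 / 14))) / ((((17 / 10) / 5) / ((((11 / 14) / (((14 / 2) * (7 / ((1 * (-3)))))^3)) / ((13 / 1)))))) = 145035 / 364006006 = 0.00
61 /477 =0.13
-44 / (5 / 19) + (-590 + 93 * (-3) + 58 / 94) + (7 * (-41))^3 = -23640938.58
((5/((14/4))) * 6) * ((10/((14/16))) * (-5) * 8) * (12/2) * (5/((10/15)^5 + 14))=-699840000/84133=-8318.26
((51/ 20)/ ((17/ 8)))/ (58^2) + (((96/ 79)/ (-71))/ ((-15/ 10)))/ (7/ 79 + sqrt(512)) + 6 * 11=80896 * sqrt(2)/ 226869353 + 125926779916559/ 1907971258730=66.00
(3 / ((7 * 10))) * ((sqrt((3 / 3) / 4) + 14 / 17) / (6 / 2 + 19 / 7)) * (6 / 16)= 81 / 21760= 0.00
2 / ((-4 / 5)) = -5 / 2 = -2.50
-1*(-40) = 40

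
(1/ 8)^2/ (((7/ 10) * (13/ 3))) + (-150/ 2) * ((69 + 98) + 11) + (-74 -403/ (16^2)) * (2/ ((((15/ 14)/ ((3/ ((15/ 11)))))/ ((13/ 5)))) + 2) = -14308.07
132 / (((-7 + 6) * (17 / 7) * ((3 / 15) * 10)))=-462 / 17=-27.18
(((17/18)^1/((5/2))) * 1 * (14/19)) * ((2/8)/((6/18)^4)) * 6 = 3213/95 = 33.82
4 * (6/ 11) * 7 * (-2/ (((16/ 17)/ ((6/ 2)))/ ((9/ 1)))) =-9639/ 11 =-876.27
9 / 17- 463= -7862 / 17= -462.47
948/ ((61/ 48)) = 45504/ 61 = 745.97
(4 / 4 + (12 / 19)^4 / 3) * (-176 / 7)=-24153008 / 912247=-26.48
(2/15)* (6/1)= 4/5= 0.80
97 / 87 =1.11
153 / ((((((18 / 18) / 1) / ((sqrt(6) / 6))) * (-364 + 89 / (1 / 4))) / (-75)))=3825 * sqrt(6) / 16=585.58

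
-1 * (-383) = 383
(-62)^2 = 3844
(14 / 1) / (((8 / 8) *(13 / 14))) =196 / 13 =15.08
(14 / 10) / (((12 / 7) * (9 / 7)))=0.64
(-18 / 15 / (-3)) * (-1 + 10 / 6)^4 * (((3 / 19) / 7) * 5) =32 / 3591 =0.01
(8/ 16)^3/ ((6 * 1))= 1/ 48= 0.02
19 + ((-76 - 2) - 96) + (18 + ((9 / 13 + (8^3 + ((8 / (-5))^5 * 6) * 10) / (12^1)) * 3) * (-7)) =434414 / 8125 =53.47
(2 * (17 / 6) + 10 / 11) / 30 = 217 / 990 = 0.22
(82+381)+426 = 889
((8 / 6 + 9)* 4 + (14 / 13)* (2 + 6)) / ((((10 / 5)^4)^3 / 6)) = 487 / 6656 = 0.07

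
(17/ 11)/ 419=0.00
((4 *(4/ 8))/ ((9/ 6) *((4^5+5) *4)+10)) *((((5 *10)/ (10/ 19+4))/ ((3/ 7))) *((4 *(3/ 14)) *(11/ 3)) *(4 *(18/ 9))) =20900/ 99717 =0.21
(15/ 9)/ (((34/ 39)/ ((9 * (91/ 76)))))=53235/ 2584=20.60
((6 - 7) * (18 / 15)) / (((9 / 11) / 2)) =-44 / 15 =-2.93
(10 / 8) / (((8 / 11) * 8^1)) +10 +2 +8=5175 / 256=20.21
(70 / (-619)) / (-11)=70 / 6809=0.01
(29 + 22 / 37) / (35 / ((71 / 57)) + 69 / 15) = 0.91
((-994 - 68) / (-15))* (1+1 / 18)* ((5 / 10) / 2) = 1121 / 60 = 18.68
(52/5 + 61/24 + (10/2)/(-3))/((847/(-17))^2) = 11849/2608760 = 0.00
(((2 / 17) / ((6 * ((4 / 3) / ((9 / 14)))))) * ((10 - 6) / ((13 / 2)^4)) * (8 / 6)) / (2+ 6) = 12 / 3398759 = 0.00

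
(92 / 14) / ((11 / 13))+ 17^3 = 378899 / 77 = 4920.77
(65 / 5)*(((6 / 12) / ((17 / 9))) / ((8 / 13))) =1521 / 272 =5.59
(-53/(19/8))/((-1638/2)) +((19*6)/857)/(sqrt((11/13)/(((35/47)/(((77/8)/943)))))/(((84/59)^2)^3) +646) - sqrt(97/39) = -sqrt(3783)/39 - 37163389609014190141390848*sqrt(5761730)/21642744219624057860666741437486312241 +9245872730863308742067906660547930851624/336782742801569964369835163508724504782201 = -1.55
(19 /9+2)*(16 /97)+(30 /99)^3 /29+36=3707916940 /101090781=36.68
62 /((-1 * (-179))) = 62 /179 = 0.35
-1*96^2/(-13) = 708.92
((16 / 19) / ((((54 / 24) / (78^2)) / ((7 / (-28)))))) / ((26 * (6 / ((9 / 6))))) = -104 / 19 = -5.47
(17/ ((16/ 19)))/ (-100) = -323/ 1600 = -0.20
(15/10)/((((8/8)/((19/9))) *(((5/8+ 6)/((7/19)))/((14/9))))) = 392/1431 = 0.27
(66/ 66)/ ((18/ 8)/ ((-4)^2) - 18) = -64/ 1143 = -0.06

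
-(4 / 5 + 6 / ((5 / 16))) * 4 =-80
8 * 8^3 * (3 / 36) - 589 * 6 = -9578 / 3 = -3192.67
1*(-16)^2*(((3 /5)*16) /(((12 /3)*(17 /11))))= 33792 /85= 397.55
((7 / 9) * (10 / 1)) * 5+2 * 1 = 368 / 9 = 40.89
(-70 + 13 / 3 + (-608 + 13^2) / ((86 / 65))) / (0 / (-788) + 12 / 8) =-102547 / 387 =-264.98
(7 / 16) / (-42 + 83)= 7 / 656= 0.01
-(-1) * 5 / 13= 5 / 13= 0.38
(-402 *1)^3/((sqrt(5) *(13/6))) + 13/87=13/87 - 389788848 *sqrt(5)/65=-13409143.87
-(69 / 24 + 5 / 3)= -109 / 24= -4.54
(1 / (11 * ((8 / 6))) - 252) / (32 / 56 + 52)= -77595 / 16192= -4.79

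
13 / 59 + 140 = 8273 / 59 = 140.22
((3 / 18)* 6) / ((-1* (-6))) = 1 / 6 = 0.17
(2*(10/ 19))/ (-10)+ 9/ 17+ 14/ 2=2398/ 323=7.42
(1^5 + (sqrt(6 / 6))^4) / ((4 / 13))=13 / 2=6.50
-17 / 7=-2.43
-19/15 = -1.27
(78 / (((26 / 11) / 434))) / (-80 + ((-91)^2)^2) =14322 / 68574881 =0.00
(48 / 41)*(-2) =-96 / 41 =-2.34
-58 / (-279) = 58 / 279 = 0.21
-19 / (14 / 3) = -57 / 14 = -4.07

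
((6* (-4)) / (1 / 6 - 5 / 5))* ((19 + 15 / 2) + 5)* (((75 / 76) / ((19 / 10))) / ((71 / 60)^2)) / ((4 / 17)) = 2602530000 / 1819801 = 1430.12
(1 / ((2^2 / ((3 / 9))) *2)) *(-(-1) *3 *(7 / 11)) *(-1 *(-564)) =987 / 22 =44.86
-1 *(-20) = 20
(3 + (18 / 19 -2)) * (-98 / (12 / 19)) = -1813 / 6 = -302.17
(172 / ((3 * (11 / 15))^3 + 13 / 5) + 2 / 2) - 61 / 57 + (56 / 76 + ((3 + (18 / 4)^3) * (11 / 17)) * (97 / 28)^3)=1573287236149 / 617992704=2545.80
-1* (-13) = 13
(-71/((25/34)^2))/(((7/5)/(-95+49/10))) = 36975238/4375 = 8451.48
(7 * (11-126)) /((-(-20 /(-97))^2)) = 1514849 /80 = 18935.61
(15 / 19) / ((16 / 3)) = 45 / 304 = 0.15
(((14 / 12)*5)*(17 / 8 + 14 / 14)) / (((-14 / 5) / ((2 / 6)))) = -625 / 288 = -2.17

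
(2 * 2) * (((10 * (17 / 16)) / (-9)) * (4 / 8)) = -85 / 36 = -2.36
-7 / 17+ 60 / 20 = 44 / 17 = 2.59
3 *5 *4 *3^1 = 180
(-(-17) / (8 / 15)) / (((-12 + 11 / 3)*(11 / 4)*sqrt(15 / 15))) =-153 / 110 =-1.39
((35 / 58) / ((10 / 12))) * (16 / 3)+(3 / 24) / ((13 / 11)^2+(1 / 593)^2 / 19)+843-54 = 207722903707119 / 261961653920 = 792.95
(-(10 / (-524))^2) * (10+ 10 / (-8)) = -875 / 274576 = -0.00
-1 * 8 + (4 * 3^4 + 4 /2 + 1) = 319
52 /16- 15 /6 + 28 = 115 /4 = 28.75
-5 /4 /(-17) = 0.07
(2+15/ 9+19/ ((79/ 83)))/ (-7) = -800/ 237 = -3.38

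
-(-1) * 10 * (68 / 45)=136 / 9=15.11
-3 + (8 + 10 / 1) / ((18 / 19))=16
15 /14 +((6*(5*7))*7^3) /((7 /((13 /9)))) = 624305 /42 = 14864.40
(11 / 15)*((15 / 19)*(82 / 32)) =451 / 304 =1.48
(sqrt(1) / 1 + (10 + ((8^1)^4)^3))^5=1532495542092429844670198749924324725914043376998708507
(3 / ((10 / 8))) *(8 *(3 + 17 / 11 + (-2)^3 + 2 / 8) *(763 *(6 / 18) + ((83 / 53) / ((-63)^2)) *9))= -2235175616 / 142835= -15648.65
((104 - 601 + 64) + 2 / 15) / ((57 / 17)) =-110381 / 855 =-129.10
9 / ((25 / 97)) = 873 / 25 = 34.92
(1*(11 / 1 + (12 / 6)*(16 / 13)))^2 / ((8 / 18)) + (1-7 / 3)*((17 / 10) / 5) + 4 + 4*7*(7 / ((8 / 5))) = 27062441 / 50700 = 533.78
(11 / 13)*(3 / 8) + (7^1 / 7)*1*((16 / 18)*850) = 707497 / 936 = 755.87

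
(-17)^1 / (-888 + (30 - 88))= 17 / 946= 0.02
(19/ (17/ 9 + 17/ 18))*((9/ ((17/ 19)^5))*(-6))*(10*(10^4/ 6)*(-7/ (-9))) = -197592700200000/ 24137569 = -8186106.07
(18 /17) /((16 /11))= 99 /136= 0.73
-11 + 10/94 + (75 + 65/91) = 21326/329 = 64.82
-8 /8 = -1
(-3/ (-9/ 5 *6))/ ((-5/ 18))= -1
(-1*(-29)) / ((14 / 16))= 232 / 7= 33.14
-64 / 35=-1.83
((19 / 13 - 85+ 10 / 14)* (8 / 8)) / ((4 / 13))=-7537 / 28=-269.18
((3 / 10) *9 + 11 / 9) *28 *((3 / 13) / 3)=4942 / 585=8.45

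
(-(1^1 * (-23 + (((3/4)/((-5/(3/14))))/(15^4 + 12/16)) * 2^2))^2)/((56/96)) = -35431824507992652/39071001383575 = -906.86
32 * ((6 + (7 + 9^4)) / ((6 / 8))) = 841472 / 3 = 280490.67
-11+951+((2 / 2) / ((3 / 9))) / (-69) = 21619 / 23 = 939.96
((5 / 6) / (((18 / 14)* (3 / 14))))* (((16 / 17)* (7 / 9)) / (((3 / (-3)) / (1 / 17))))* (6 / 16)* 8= -27440 / 70227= -0.39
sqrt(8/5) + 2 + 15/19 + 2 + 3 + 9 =2 * sqrt(10)/5 + 319/19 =18.05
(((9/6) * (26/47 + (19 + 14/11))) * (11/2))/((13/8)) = 64602/611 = 105.73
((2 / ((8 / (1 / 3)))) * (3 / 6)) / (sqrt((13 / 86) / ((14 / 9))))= sqrt(3913) / 468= 0.13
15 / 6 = 5 / 2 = 2.50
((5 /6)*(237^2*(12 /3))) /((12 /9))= 280845 /2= 140422.50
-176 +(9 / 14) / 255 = -209437 / 1190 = -176.00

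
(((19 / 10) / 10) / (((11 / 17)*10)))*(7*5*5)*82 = 421.37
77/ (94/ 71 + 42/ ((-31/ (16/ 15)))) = -847385/ 1334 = -635.22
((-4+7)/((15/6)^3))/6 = 4/125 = 0.03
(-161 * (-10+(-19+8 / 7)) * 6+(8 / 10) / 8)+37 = 26947.10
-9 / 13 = -0.69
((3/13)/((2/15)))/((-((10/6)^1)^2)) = -81/130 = -0.62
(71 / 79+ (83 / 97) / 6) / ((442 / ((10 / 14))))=18415 / 10942764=0.00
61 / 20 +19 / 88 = 1437 / 440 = 3.27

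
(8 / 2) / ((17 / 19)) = 76 / 17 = 4.47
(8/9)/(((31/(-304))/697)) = -1695104/279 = -6075.64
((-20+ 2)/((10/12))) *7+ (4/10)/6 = -2267/15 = -151.13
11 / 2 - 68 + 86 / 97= -11953 / 194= -61.61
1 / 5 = 0.20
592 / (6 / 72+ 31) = 7104 / 373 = 19.05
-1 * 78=-78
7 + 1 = 8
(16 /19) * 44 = 37.05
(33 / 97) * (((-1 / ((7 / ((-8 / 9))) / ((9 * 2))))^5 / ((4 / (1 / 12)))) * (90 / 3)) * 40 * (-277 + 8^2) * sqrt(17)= -466010.81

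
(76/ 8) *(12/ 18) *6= 38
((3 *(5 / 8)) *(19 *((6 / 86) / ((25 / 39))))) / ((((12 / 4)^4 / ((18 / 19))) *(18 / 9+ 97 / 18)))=351 / 57190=0.01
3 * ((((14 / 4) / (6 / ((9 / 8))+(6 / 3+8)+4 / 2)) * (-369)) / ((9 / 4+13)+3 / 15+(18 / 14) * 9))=-271215 / 32786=-8.27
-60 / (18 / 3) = -10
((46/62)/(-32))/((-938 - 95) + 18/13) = 299/13303712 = 0.00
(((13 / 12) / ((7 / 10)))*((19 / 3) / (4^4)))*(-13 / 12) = -16055 / 387072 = -0.04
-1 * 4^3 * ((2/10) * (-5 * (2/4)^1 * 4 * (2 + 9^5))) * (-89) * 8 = -5381671936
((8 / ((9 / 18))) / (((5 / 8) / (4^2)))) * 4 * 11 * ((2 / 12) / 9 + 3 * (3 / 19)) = 4550656 / 513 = 8870.67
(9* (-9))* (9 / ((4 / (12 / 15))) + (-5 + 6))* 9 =-10206 / 5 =-2041.20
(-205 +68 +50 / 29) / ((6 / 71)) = -278533 / 174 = -1600.76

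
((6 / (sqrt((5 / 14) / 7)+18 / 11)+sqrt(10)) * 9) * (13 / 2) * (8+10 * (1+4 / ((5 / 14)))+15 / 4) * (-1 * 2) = -1821890070 / 31147 -1631538675 * sqrt(10) / 124588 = -99904.79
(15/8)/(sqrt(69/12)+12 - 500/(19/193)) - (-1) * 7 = 7.00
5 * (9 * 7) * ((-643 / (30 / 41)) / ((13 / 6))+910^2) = 3389408631 / 13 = 260723740.85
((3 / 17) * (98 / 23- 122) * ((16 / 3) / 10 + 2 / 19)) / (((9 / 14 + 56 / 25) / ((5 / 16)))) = -1.44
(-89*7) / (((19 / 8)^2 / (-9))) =358848 / 361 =994.04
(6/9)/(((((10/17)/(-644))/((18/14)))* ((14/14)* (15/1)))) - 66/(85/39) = -39458/425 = -92.84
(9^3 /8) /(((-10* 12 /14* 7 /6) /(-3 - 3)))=2187 /40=54.68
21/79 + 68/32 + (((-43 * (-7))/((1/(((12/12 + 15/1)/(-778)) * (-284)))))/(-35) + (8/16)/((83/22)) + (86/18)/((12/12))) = -39418465499/918242280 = -42.93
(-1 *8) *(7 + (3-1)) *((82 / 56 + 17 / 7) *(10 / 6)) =-3270 / 7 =-467.14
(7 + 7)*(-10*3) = -420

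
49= 49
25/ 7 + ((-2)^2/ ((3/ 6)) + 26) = 37.57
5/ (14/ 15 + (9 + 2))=75/ 179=0.42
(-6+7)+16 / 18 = 17 / 9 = 1.89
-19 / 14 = -1.36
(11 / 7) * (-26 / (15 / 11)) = -3146 / 105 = -29.96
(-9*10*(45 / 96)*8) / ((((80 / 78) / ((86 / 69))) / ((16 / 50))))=-15093 / 115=-131.24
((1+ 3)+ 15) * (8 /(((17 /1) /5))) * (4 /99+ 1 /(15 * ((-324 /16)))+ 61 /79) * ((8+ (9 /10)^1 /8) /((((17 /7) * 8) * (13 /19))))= 127392364757 /5769850320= 22.08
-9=-9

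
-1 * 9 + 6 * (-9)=-63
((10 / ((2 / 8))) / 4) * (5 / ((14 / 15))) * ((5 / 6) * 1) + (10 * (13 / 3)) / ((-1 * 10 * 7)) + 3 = 1975 / 42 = 47.02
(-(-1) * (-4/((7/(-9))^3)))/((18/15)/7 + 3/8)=12960/833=15.56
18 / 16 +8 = 73 / 8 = 9.12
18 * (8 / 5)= 144 / 5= 28.80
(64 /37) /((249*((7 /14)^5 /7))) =14336 /9213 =1.56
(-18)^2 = 324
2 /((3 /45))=30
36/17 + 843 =14367/17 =845.12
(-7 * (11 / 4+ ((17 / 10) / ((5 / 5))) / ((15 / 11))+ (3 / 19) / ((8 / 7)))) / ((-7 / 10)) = 41.35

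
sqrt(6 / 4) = sqrt(6) / 2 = 1.22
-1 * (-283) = 283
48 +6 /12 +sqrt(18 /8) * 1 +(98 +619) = 767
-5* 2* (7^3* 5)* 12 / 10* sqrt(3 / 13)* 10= -98863.12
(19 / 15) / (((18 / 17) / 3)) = 323 / 90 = 3.59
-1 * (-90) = 90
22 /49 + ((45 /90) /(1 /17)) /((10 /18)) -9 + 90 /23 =120161 /11270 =10.66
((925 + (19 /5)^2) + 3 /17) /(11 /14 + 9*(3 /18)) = 411.08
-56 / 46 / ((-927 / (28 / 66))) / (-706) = -196 / 248368329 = -0.00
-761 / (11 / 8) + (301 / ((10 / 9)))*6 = 58957 / 55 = 1071.95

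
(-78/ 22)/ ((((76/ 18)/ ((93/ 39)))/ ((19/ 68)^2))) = -15903/ 101728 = -0.16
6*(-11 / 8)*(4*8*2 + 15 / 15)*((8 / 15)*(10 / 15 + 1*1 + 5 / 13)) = -1760 / 3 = -586.67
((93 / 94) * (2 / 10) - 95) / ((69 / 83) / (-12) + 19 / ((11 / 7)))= -81361082 / 10317205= -7.89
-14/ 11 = -1.27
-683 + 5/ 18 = -12289/ 18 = -682.72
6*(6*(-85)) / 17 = -180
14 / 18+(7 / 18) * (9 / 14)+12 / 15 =329 / 180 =1.83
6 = 6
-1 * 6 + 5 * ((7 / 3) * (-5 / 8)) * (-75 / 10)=779 / 16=48.69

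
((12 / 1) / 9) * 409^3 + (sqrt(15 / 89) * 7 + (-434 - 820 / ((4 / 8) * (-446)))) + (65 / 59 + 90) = 7 * sqrt(1335) / 89 + 3600685378013 / 39471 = 91223568.99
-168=-168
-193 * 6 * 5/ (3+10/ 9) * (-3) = 156330/ 37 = 4225.14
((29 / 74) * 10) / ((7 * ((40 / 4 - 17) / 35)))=-725 / 259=-2.80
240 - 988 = -748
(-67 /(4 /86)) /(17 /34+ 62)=-2881 /125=-23.05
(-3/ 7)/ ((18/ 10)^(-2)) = -243/ 175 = -1.39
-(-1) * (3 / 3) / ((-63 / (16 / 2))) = -8 / 63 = -0.13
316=316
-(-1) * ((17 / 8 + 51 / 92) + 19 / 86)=22947 / 7912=2.90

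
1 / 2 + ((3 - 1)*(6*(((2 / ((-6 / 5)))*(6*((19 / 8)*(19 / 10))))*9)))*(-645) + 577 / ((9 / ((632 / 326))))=3143532.29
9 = 9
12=12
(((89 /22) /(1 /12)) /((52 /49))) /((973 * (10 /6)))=5607 /198770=0.03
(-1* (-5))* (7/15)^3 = 343/675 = 0.51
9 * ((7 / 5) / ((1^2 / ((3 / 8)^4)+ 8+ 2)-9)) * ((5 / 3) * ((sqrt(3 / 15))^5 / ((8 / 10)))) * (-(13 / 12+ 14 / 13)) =-191079 * sqrt(5) / 21720400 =-0.02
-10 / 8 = -5 / 4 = -1.25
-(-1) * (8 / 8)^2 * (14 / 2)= 7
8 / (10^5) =1 / 12500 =0.00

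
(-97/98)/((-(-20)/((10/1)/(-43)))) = 0.01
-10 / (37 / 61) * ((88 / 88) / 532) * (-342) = 2745 / 259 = 10.60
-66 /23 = -2.87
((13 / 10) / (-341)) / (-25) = 13 / 85250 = 0.00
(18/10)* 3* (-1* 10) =-54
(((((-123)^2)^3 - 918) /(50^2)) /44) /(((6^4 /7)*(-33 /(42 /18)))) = -6284387909177 /522720000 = -12022.47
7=7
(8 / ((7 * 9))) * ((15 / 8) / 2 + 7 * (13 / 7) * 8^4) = 851983 / 126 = 6761.77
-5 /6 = -0.83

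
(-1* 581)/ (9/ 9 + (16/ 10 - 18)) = 415/ 11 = 37.73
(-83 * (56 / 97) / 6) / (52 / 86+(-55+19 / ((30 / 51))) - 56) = 999320 / 9772071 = 0.10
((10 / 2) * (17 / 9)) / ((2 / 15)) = 425 / 6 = 70.83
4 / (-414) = -2 / 207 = -0.01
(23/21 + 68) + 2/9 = 4367/63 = 69.32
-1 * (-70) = 70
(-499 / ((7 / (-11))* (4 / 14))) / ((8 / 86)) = 236027 / 8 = 29503.38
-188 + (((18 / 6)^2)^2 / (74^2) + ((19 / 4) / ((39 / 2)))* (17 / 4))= -79851559 / 427128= -186.95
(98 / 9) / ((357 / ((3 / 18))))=7 / 1377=0.01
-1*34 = -34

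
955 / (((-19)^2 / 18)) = 17190 / 361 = 47.62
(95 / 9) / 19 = 5 / 9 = 0.56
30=30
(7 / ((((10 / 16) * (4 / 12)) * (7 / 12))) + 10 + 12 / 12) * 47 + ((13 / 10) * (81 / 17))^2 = 94288189 / 28900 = 3262.57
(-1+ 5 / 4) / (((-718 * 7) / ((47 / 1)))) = -47 / 20104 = -0.00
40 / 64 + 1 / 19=0.68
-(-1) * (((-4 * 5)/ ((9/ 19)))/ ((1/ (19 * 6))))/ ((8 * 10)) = -361/ 6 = -60.17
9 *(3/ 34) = 27/ 34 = 0.79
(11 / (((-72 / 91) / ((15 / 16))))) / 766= -5005 / 294144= -0.02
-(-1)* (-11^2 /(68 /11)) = -19.57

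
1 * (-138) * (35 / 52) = -2415 / 26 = -92.88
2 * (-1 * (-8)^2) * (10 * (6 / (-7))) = 7680 / 7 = 1097.14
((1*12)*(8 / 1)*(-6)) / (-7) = 576 / 7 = 82.29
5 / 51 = 0.10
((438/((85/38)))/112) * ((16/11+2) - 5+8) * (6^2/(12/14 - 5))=-2658879/27115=-98.06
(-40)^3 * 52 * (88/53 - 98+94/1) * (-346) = -142784512000/53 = -2694047396.23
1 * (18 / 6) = 3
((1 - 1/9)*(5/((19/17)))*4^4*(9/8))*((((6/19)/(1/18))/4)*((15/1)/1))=8812800/361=24412.19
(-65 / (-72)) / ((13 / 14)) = 35 / 36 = 0.97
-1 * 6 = -6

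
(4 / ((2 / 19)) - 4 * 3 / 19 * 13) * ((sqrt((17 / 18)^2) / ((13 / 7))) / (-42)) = -0.36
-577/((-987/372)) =71548/329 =217.47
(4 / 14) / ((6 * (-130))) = -1 / 2730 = -0.00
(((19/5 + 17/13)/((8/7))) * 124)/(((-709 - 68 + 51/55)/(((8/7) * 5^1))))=-4.08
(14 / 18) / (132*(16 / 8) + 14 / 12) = 14 / 4773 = 0.00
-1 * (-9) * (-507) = -4563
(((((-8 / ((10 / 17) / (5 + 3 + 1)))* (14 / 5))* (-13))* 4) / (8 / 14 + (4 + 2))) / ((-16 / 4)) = -389844 / 575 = -677.99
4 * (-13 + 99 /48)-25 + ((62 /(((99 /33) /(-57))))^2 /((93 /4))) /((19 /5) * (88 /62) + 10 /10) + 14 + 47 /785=9280.55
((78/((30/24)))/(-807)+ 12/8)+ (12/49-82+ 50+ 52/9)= -24.55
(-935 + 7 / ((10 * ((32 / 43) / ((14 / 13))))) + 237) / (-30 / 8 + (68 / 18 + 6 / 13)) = -13047597 / 9160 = -1424.41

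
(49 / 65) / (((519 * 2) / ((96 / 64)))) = 49 / 44980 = 0.00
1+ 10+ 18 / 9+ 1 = 14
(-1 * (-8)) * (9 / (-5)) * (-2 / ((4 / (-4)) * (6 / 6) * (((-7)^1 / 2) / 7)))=288 / 5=57.60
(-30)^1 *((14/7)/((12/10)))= -50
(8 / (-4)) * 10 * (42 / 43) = -840 / 43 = -19.53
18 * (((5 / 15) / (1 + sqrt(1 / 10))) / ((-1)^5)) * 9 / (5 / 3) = -36 + 18 * sqrt(10) / 5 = -24.62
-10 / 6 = -1.67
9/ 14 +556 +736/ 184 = 7849/ 14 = 560.64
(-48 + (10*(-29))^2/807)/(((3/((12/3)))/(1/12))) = 45364/7263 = 6.25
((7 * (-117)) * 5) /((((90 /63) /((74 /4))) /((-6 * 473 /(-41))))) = -300999699 /82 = -3670728.04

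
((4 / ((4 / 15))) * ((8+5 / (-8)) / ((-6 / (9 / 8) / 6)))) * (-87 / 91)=692955 / 5824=118.98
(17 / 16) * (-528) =-561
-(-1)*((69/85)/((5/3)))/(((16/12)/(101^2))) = 6334821/1700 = 3726.37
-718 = -718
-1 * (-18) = 18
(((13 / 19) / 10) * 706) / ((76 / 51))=234039 / 7220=32.42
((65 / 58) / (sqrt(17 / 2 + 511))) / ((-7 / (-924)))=4290 * sqrt(2078) / 30131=6.49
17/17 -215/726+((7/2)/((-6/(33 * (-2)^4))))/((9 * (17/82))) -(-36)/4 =-5752657/37026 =-155.37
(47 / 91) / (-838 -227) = -47 / 96915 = -0.00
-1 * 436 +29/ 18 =-7819/ 18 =-434.39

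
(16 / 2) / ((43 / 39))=312 / 43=7.26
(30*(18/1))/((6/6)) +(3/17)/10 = 91803/170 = 540.02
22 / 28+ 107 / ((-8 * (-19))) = 1585 / 1064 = 1.49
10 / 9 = 1.11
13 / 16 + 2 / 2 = 29 / 16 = 1.81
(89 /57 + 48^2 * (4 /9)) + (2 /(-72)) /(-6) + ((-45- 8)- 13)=3938059 /4104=959.57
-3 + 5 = 2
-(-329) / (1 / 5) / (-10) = -329 / 2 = -164.50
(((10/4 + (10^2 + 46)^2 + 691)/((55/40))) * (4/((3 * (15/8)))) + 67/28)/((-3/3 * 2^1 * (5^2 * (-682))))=17533029/52514000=0.33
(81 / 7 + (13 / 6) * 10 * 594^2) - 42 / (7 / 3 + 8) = 1658918889 / 217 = 7644787.51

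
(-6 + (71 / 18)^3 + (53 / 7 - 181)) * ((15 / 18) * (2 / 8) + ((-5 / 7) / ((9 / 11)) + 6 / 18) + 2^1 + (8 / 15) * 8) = -14417396311 / 20575296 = -700.71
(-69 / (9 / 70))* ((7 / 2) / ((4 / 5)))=-28175 / 12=-2347.92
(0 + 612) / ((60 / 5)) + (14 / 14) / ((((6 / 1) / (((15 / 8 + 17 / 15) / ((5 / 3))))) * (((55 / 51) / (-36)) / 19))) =-768927 / 5500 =-139.80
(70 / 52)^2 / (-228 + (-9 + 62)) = -7 / 676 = -0.01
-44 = -44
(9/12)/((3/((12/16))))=3/16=0.19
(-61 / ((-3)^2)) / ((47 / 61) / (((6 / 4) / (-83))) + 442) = -3721 / 219252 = -0.02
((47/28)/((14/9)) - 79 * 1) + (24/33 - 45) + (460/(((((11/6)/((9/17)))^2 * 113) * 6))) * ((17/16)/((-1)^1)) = -11139379989/91116872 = -122.25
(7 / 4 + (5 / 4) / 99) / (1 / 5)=8.81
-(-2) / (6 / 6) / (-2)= -1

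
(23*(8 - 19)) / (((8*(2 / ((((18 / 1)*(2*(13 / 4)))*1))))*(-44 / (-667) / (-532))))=238721301 / 16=14920081.31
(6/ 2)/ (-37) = -3/ 37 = -0.08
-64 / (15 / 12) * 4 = -1024 / 5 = -204.80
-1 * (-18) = 18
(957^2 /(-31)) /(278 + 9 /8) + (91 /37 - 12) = -926417 /8029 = -115.38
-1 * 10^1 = -10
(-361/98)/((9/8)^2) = -11552/3969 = -2.91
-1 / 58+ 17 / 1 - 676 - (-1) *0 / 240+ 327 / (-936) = -5965949 / 9048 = -659.37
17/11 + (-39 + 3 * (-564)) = -19024/11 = -1729.45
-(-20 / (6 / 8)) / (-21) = -80 / 63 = -1.27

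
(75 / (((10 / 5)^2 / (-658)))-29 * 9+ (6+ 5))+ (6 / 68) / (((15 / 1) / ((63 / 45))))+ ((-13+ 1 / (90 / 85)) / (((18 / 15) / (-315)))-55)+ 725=-44639833 / 5100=-8752.91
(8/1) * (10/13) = 80/13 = 6.15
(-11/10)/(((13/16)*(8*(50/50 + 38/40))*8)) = -11/1014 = -0.01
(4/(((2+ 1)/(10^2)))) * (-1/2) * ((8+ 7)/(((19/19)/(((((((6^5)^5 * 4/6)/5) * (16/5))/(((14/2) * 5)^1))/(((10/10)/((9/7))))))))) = -445601249122163482791.18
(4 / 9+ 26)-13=121 / 9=13.44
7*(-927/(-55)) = 6489/55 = 117.98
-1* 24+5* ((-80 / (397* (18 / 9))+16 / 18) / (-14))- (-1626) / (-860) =-281474663 / 10754730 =-26.17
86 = 86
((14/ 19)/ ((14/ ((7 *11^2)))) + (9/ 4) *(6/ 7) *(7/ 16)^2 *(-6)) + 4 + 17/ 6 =717889/ 14592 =49.20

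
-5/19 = -0.26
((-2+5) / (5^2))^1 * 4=12 / 25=0.48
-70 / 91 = -10 / 13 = -0.77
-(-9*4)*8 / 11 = 288 / 11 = 26.18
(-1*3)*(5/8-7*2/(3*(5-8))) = -157/24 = -6.54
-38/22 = -19/11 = -1.73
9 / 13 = 0.69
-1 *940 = -940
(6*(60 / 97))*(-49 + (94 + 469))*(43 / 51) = 2652240 / 1649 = 1608.39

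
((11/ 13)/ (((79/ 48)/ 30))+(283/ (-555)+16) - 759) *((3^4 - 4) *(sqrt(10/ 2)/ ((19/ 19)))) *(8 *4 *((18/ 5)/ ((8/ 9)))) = -6902251659072 *sqrt(5)/ 949975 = -16246642.18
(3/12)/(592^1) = 1/2368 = 0.00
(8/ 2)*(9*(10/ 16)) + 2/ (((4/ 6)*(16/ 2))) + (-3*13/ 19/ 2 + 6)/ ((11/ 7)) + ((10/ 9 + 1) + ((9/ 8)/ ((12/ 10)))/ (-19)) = 845753/ 30096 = 28.10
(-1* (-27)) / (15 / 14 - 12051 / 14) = -63 / 2006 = -0.03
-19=-19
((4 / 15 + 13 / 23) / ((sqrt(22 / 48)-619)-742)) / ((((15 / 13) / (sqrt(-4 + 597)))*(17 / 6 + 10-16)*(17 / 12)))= 59696*sqrt(39138) / 8256533582425 + 974955072*sqrt(593) / 8256533582425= 0.00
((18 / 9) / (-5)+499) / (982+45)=2493 / 5135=0.49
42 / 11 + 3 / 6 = 95 / 22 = 4.32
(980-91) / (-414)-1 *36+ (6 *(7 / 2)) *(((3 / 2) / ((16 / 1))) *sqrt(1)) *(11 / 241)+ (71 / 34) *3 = -862809173 / 27138528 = -31.79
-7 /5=-1.40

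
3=3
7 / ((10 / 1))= 7 / 10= 0.70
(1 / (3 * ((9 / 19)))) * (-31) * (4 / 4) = -589 / 27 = -21.81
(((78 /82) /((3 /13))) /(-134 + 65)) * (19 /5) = -3211 /14145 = -0.23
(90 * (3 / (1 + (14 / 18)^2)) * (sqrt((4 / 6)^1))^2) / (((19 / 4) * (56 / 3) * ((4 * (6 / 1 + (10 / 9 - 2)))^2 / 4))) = 177147 / 14634256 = 0.01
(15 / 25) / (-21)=-1 / 35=-0.03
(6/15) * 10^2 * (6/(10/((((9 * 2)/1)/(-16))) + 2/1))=-1080/31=-34.84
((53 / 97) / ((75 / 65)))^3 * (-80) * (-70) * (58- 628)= -2784128529728 / 8214057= -338946.82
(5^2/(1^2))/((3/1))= 25/3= 8.33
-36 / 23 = -1.57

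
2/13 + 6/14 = 53/91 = 0.58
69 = 69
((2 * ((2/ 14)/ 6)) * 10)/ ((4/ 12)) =10/ 7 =1.43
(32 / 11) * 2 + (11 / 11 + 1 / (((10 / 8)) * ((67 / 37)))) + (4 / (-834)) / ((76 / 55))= 423725363 / 58392510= 7.26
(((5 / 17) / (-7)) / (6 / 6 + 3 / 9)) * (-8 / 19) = 30 / 2261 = 0.01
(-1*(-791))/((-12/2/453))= -119441/2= -59720.50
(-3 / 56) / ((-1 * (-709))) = -3 / 39704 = -0.00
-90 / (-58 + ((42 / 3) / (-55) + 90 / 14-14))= 34650 / 25343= 1.37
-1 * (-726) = 726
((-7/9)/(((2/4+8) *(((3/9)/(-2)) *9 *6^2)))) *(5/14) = 5/8262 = 0.00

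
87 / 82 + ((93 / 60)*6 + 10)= 4174 / 205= 20.36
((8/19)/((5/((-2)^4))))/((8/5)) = 0.84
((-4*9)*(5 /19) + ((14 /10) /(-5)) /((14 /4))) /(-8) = 2269 /1900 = 1.19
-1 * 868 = -868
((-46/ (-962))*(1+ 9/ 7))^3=0.00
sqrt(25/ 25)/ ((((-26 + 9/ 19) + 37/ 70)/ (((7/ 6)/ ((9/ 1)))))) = -4655/ 897669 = -0.01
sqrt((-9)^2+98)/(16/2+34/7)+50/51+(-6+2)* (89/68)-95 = -5062/51+7* sqrt(179)/90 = -98.21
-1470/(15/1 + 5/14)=-4116/43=-95.72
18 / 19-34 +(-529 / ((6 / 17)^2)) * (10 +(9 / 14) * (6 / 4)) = -892387897 / 19152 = -46595.02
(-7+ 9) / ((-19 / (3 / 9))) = -2 / 57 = -0.04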